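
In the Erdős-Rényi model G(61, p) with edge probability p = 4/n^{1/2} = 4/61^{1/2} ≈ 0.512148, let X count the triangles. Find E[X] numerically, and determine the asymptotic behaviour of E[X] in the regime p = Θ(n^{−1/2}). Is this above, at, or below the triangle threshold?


Number of potential triangles: C(61, 3) = 35990.
Each occurs with probability p³ ≈ (0.512148)³ ≈ 1.34333776e-01.
By linearity: E[X] = C(61, 3)·p³ ≈ 35990 · 1.34333776e-01 ≈ 4834.672586.
Since α = 1/2 < 1, p = c/n^{1/2} ≫ 1/n is above the triangle threshold p ~ 1/n. Asymptotically E[X] ~ (c³/6)·n^{3(1−α)} = (4³/6)·n^{1.5} → ∞; triangles are abundant w.h.p.

E[X] ≈ 4834.672586; in regime p = Θ(1/n^{1/2}) E[X] diverges (above the triangle threshold p ~ 1/n).


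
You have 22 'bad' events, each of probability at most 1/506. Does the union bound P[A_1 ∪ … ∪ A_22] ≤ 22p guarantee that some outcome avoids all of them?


Union bound: P[∪_{i=1}^{22} A_i] ≤ Σ_i P[A_i] ≤ 22·p = 22·(1/506) = 1/23.
Numerically: 1/23 ≈ 0.04348.
Is 1/23 < 1? YES.
Since P[∪ A_i] ≤ 1/23 < 1, the complement has P[∩ A_i^c] ≥ 1 − 1/23 = 22/23 > 0, so some outcome avoids every A_i.

22·p = 1/23 ≈ 0.04348; existence CERTIFIED by the union bound.


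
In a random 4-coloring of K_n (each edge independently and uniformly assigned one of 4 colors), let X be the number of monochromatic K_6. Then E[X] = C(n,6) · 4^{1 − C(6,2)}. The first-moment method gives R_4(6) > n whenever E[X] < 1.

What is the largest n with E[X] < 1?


We need C(n, 6) · 4^{1 − 15} < 1, i.e. C(n, 6) < 4^{15 − 1} = 268435456.
Check values of n near the boundary:
  n = 74: C(74, 6) = 185250786; 185250786 < 268435456? YES
  n = 75: C(75, 6) = 201359550; 201359550 < 268435456? YES
  n = 76: C(76, 6) = 218618940; 218618940 < 268435456? YES
  n = 77: C(77, 6) = 237093780; 237093780 < 268435456? YES
  n = 78: C(78, 6) = 256851595; 256851595 < 268435456? YES
  n = 79: C(79, 6) = 277962685; 277962685 < 268435456? NO
  n = 80: C(80, 6) = 300500200; 300500200 < 268435456? NO
  n = 81: C(81, 6) = 324540216; 324540216 < 268435456? NO
The largest n with C(n, 6) < 268435456 is n = 78 (where E[X] = 256851595/268435456 ≈ 0.95685). Hence R_4(6) > 78, i.e. R_4(6) ≥ 79.

Largest n = 78; hence R_4(6) > 78.


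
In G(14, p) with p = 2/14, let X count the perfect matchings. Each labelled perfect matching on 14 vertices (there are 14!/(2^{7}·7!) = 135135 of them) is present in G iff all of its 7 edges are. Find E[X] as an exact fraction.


K_14 has 14!/(2^{7}·7!) = 135135 labelled perfect matchings.
For each such perfect matching H, let X_H = 1 if all 7 edges of H are present in G. Then P[X_H = 1] = p^{7} = (1/7)^{7} = 1/823543.
By linearity of expectation: E[X] = Σ_H E[X_H] = 135135 · p^{7} = 135135 · 1/823543 = 19305/117649.
Numerically: E[X] ≈ 0.16409.

E[X] = 135135 · (1/7)^{7} = 19305/117649 ≈ 0.16409.


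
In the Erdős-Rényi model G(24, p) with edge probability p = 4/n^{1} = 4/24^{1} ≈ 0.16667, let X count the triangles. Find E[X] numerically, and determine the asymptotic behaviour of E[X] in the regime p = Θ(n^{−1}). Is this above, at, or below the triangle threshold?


Number of potential triangles: C(24, 3) = 2024.
Each occurs with probability p³ ≈ (0.16667)³ ≈ 4.6296296e-03.
By linearity: E[X] = C(24, 3)·p³ ≈ 2024 · 4.6296296e-03 ≈ 9.37037.
Here α = 1, so p = 4/n is exactly at the triangle threshold p ~ 1/n. Asymptotically E[X] → c³/6 = 4³/6 = 32/3 ≈ 10.66667, a bounded constant. In this regime the triangle count is asymptotically Poisson(c³/6).

E[X] ≈ 9.37037; in regime p = Θ(1/n^{1}) E[X] stays bounded (at the triangle threshold p ~ 1/n).


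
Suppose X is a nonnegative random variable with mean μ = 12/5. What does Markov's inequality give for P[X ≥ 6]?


μ = E[X] = 12/5, a = 6.
Markov: P[X ≥ 6] ≤ μ/a = (12/5)/6 = 2/5.
Numerically: ≈ 0.400.
(Since a = 6 > μ = 2.400, the bound 2/5 is < 1 and informative.)

P[X ≥ 6] ≤ 2/5 ≈ 0.400.


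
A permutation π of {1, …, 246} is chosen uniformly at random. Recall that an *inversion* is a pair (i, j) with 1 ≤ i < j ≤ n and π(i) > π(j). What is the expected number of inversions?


Write X = Σ X_I over the C(246, 2) = 30135 pairs i < j, with X_I the indicator of one inversion.
There are 30135 indicators.
For each fixed pair i < j, the values π(i) and π(j) are two distinct elements of {1, …, 246} in uniformly random order; by symmetry P[π(i) > π(j)] = 1/2.
By linearity: E[X] = 30135 · (1/2) = C(246, 2) · (1/2) = 30135/2 = 30135/2 ≈ 15067.500000.

E[X] = 30135/2 = 15067.500000.


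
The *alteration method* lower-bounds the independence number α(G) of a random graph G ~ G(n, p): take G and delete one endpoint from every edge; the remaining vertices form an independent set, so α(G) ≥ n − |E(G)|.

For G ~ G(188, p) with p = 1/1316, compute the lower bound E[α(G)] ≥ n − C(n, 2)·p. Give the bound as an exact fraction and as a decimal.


E[|E(G)|] = C(188, 2)·p = 17578 · (1/1316) = 187/14.
E[α(G)] ≥ n − E[|E(G)|] = 188 − 187/14 = 2445/14.
Numerically: ≈ 174.643.
(This is only a lower bound; the true E[α(G)] may be larger.)

E[α(G)] ≥ 2445/14 ≈ 174.643.


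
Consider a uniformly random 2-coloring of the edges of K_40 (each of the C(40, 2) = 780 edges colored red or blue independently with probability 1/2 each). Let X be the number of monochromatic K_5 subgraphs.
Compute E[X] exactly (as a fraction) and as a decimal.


Let X = Σ_S X_S over the C(40, 5) = 658008 subsets S of size 5, where X_S = 1 if the K_5 on S is monochromatic.
For a fixed S, the K_5 on S has C(5, 2) = 10 edges. P[all 10 edges red] = (1/2)^10, and likewise for blue, so P[monochromatic] = 2·(1/2)^10 = 2^{1 − 10} = 1/512.
By linearity of expectation: E[X] = C(40, 5) · 2^{1 − 10} = 658008 · 1/512 = 82251/64.
Numerically: E[X] ≈ 1285.17188.

E[X] = C(40,5)·2^(1−C(5,2)) = 82251/64 ≈ 1285.17188.


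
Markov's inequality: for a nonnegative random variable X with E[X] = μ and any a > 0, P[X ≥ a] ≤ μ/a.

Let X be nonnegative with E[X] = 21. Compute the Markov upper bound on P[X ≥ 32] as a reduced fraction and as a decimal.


μ = E[X] = 21, a = 32.
Markov: P[X ≥ 32] ≤ μ/a = (21)/32 = 21/32.
Numerically: ≈ 0.656250.
(Since a = 32 > μ = 21.000000, the bound 21/32 is < 1 and informative.)

P[X ≥ 32] ≤ 21/32 ≈ 0.656250.


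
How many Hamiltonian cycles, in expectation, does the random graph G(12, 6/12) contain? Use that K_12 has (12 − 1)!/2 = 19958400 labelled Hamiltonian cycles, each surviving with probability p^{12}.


K_12 has (12 − 1)!/2 = 19958400 labelled Hamiltonian cycles.
For each such Hamiltonian cycle H, let X_H = 1 if all 12 edges of H are present in G. Then P[X_H = 1] = p^{12} = (1/2)^{12} = 1/4096.
By linearity: E[X] = Σ_H E[X_H] = 19958400 · p^{12} = 19958400 · 1/4096 = 155925/32.
Numerically: E[X] ≈ 4872.7.

E[X] = 19958400 · (1/2)^{12} = 155925/32 ≈ 4872.7.


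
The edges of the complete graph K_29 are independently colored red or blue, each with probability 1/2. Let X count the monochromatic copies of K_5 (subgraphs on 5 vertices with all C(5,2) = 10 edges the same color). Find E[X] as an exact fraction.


Let X = Σ_S X_S over the C(29, 5) = 118755 subsets S of size 5, where X_S = 1 if the K_5 on S is monochromatic.
For a fixed S, the K_5 on S has C(5, 2) = 10 edges. P[all 10 edges red] = (1/2)^10, and likewise for blue, so P[monochromatic] = 2·(1/2)^10 = 2^{1 − 10} = 1/512.
By linearity of expectation: E[X] = C(29, 5) · 2^{1 − 10} = 118755 · 1/512 = 118755/512.
Numerically: E[X] ≈ 231.9434.

E[X] = C(29,5)·2^(1−C(5,2)) = 118755/512 ≈ 231.9434.


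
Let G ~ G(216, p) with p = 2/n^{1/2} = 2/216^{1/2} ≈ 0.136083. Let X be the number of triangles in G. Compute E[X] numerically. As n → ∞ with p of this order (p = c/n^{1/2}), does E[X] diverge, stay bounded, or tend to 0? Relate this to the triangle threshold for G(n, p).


Number of potential triangles: C(216, 3) = 1656360.
Each occurs with probability p³ ≈ (0.136083)³ ≈ 2.52005118e-03.
By linearity: E[X] = C(216, 3)·p³ ≈ 1656360 · 2.52005118e-03 ≈ 4174.111965.
Since α = 1/2 < 1, p = c/n^{1/2} ≫ 1/n is above the triangle threshold p ~ 1/n. Asymptotically E[X] ~ (c³/6)·n^{3(1−α)} = (2³/6)·n^{1.5} → ∞; triangles are abundant w.h.p.

E[X] ≈ 4174.111965; in regime p = Θ(1/n^{1/2}) E[X] diverges (above the triangle threshold p ~ 1/n).


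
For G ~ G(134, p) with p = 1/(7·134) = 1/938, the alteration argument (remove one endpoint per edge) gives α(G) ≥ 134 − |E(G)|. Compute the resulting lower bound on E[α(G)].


E[|E(G)|] = C(134, 2)·p = 8911 · (1/938) = 19/2.
E[α(G)] ≥ n − E[|E(G)|] = 134 − 19/2 = 249/2.
Numerically: ≈ 124.500000.
(This is only a lower bound; the true E[α(G)] may be larger.)

E[α(G)] ≥ 249/2 ≈ 124.500000.


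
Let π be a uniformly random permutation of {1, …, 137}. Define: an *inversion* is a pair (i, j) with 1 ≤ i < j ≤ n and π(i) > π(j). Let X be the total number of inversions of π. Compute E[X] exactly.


Write X = Σ X_I over the C(137, 2) = 9316 pairs i < j, with X_I the indicator of one inversion.
There are 9316 indicators.
For each fixed pair i < j, the values π(i) and π(j) are two distinct elements of {1, …, 137} in uniformly random order; by symmetry P[π(i) > π(j)] = 1/2.
By linearity: E[X] = 9316 · (1/2) = C(137, 2) · (1/2) = 9316/2 = 4658 ≈ 4658.00000.

E[X] = 4658 = 4658.00000.


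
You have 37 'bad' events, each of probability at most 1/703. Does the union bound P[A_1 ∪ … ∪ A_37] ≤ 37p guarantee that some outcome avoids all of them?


Union bound: P[∪_{i=1}^{37} A_i] ≤ Σ_i P[A_i] ≤ 37·p = 37·(1/703) = 1/19.
Numerically: 1/19 ≈ 0.0526316.
Is 1/19 < 1? YES.
Since P[∪ A_i] ≤ 1/19 < 1, the complement has P[∩ A_i^c] ≥ 1 − 1/19 = 18/19 > 0, so some outcome avoids every A_i.

37·p = 1/19 ≈ 0.0526316; existence CERTIFIED by the union bound.


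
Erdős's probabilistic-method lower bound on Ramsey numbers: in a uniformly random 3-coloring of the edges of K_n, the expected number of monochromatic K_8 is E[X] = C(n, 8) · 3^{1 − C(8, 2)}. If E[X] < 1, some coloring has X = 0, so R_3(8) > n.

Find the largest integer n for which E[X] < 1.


We need C(n, 8) · 3^{1 − 28} < 1, i.e. C(n, 8) < 3^{28 − 1} = 7625597484987.
Check values of n near the boundary:
  n = 153: C(153, 8) = 6183023199255; 6183023199255 < 7625597484987? YES
  n = 154: C(154, 8) = 6521818990995; 6521818990995 < 7625597484987? YES
  n = 155: C(155, 8) = 6876747915675; 6876747915675 < 7625597484987? YES
  n = 156: C(156, 8) = 7248464019225; 7248464019225 < 7625597484987? YES
  n = 157: C(157, 8) = 7637643295425; 7637643295425 < 7625597484987? NO
  n = 158: C(158, 8) = 8044984271181; 8044984271181 < 7625597484987? NO
The largest n with C(n, 8) < 7625597484987 is n = 156 (where E[X] = 805384891025/847288609443 ≈ 0.951). Hence R_3(8) > 156, i.e. R_3(8) ≥ 157.

Largest n = 156; hence R_3(8) > 156.


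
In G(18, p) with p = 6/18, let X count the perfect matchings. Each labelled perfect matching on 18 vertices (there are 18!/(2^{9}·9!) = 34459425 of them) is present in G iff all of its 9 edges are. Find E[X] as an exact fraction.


K_18 has 18!/(2^{9}·9!) = 34459425 labelled perfect matchings.
For each such perfect matching H, let X_H = 1 if all 9 edges of H are present in G. Then P[X_H = 1] = p^{9} = (1/3)^{9} = 1/19683.
Summing the indicators: E[X] = Σ_H E[X_H] = 34459425 · p^{9} = 34459425 · 1/19683 = 425425/243.
Numerically: E[X] ≈ 1.75e+03.

E[X] = 34459425 · (1/3)^{9} = 425425/243 ≈ 1.75e+03.


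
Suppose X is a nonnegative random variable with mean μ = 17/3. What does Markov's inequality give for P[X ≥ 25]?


μ = E[X] = 17/3, a = 25.
Markov: P[X ≥ 25] ≤ μ/a = (17/3)/25 = 17/75.
Numerically: ≈ 0.2267.
(Since a = 25 > μ = 5.6667, the bound 17/75 is < 1 and informative.)

P[X ≥ 25] ≤ 17/75 ≈ 0.2267.


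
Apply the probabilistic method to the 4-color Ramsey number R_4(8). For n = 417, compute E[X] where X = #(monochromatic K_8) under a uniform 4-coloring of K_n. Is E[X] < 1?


E[X] = C(417, 8) · 4^{1 − 28} = 21194845068522060 · 4^{−27} = 21194845068522060/18014398509481984.
As a reduced fraction: E[X] = 5298711267130515/4503599627370496 ≈ 1.176550.
Is E[X] < 1? NO.
Since E[X] ≥ 1, the first-moment bound is inconclusive at n = 417; it does NOT by itself certify R_4(8) > 417.

E[X] = 5298711267130515/4503599627370496 ≈ 1.176550; E[X] ≥ 1; first-moment method inconclusive here.


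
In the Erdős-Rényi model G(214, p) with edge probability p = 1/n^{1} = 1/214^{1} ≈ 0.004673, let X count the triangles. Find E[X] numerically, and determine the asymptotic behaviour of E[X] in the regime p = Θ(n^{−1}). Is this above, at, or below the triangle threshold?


Number of potential triangles: C(214, 3) = 1610564.
Each occurs with probability p³ ≈ (0.004673)³ ≈ 1.020372e-07.
By linearity: E[X] = C(214, 3)·p³ ≈ 1610564 · 1.020372e-07 ≈ 0.1643.
Here α = 1, so p = 1/n is exactly at the triangle threshold p ~ 1/n. Asymptotically E[X] → c³/6 = 1³/6 = 1/6 ≈ 0.1667, a bounded constant. In this regime the triangle count is asymptotically Poisson(c³/6).

E[X] ≈ 0.1643; in regime p = Θ(1/n^{1}) E[X] stays bounded (at the triangle threshold p ~ 1/n).


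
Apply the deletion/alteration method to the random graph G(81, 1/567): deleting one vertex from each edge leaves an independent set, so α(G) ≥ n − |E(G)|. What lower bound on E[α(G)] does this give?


E[|E(G)|] = C(81, 2)·p = 3240 · (1/567) = 40/7.
E[α(G)] ≥ n − E[|E(G)|] = 81 − 40/7 = 527/7.
Numerically: ≈ 75.285714.
(This is only a lower bound; the true E[α(G)] may be larger.)

E[α(G)] ≥ 527/7 ≈ 75.285714.


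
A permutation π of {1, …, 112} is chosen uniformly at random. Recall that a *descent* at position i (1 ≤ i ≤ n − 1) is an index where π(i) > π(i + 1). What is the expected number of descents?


Write X = Σ X_I over i = 1, …, 111, with X_I the indicator of one descent.
There are 111 indicators.
For each fixed i, the pair (π(i), π(i+1)) is a uniformly random ordered pair of distinct values from {1, …, 112}; by symmetry P[π(i) > π(i+1)] = 1/2.
By linearity: E[X] = 111 · (1/2) = (112 − 1) · (1/2) = 111/2 ≈ 55.5000.

E[X] = 111/2 = 55.5000.


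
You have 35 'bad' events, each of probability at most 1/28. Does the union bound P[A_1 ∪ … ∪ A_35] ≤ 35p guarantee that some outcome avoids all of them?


Union bound: P[∪_{i=1}^{35} A_i] ≤ Σ_i P[A_i] ≤ 35·p = 35·(1/28) = 5/4.
Numerically: 5/4 ≈ 1.2500.
Is 5/4 < 1? NO.
Since the bound 5/4 is ≥ 1, the union bound is uninformative here; it does NOT by itself certify existence.

35·p = 5/4 ≈ 1.2500; existence NOT certified by the union bound.


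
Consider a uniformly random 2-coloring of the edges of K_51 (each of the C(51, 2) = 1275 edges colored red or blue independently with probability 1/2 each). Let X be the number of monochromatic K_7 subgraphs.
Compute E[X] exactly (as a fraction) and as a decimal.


Let X = Σ_S X_S over the C(51, 7) = 115775100 subsets S of size 7, where X_S = 1 if the K_7 on S is monochromatic.
For a fixed S, the K_7 on S has C(7, 2) = 21 edges. P[all 21 edges red] = (1/2)^21, and likewise for blue, so P[monochromatic] = 2·(1/2)^21 = 2^{1 − 21} = 1/1048576.
Summing: E[X] = C(51, 7) · 2^{1 − 21} = 115775100 · 1/1048576 = 28943775/262144.
Numerically: E[X] ≈ 110.412.

E[X] = C(51,7)·2^(1−C(7,2)) = 28943775/262144 ≈ 110.412.


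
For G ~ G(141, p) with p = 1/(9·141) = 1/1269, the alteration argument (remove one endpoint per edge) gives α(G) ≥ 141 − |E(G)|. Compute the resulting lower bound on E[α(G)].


E[|E(G)|] = C(141, 2)·p = 9870 · (1/1269) = 70/9.
E[α(G)] ≥ n − E[|E(G)|] = 141 − 70/9 = 1199/9.
Numerically: ≈ 133.222.
(This is only a lower bound; the true E[α(G)] may be larger.)

E[α(G)] ≥ 1199/9 ≈ 133.222.


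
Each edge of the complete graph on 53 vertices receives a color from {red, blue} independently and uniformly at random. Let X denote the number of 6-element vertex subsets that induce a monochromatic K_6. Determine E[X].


Let X = Σ_S X_S over the C(53, 6) = 22957480 subsets S of size 6, where X_S = 1 if the K_6 on S is monochromatic.
For a fixed S, the K_6 on S has C(6, 2) = 15 edges. P[all 15 edges red] = (1/2)^15, and likewise for blue, so P[monochromatic] = 2·(1/2)^15 = 2^{1 − 15} = 1/16384.
By linearity of expectation: E[X] = C(53, 6) · 2^{1 − 15} = 22957480 · 1/16384 = 2869685/2048.
Numerically: E[X] ≈ 1401.2134.

E[X] = C(53,6)·2^(1−C(6,2)) = 2869685/2048 ≈ 1401.2134.


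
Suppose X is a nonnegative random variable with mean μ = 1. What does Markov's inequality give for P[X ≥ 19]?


μ = E[X] = 1, a = 19.
Markov: P[X ≥ 19] ≤ μ/a = (1)/19 = 1/19.
Numerically: ≈ 0.053.
(Since a = 19 > μ = 1.000, the bound 1/19 is < 1 and informative.)

P[X ≥ 19] ≤ 1/19 ≈ 0.053.


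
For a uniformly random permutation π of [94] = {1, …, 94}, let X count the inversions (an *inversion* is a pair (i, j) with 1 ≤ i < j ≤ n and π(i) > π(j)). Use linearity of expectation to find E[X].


Write X = Σ X_I over the C(94, 2) = 4371 pairs i < j, with X_I the indicator of one inversion.
There are 4371 indicators.
For each fixed pair i < j, the values π(i) and π(j) are two distinct elements of {1, …, 94} in uniformly random order; by symmetry P[π(i) > π(j)] = 1/2.
By linearity: E[X] = 4371 · (1/2) = C(94, 2) · (1/2) = 4371/2 = 4371/2 ≈ 2185.500.

E[X] = 4371/2 = 2185.500.


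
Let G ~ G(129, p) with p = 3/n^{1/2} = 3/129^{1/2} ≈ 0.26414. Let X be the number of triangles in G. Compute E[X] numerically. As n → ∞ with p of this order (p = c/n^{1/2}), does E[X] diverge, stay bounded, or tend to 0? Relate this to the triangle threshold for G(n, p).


Number of potential triangles: C(129, 3) = 349504.
Each occurs with probability p³ ≈ (0.26414)³ ≈ 1.8428042e-02.
By linearity: E[X] = C(129, 3)·p³ ≈ 349504 · 1.8428042e-02 ≈ 6440.67447.
Since α = 1/2 < 1, p = c/n^{1/2} ≫ 1/n is above the triangle threshold p ~ 1/n. Asymptotically E[X] ~ (c³/6)·n^{3(1−α)} = (3³/6)·n^{1.5} → ∞; triangles are abundant w.h.p.

E[X] ≈ 6440.67447; in regime p = Θ(1/n^{1/2}) E[X] diverges (above the triangle threshold p ~ 1/n).


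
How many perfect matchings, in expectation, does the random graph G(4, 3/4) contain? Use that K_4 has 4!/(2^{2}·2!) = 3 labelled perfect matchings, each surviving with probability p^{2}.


K_4 has 4!/(2^{2}·2!) = 3 labelled perfect matchings.
For each such perfect matching H, let X_H = 1 if all 2 edges of H are present in G. Then P[X_H = 1] = p^{2} = (3/4)^{2} = 9/16.
By linearity of expectation: E[X] = Σ_H E[X_H] = 3 · p^{2} = 3 · 9/16 = 27/16.
Numerically: E[X] ≈ 1.6875.

E[X] = 3 · (3/4)^{2} = 27/16 ≈ 1.6875.


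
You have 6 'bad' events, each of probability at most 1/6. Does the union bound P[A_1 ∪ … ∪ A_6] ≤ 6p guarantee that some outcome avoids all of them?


Union bound: P[∪_{i=1}^{6} A_i] ≤ Σ_i P[A_i] ≤ 6·p = 6·(1/6) = 1.
Numerically: 1 ≈ 1.00000.
Is 1 < 1? NO.
Since the bound 1 is ≥ 1, the union bound is uninformative here; it does NOT by itself certify existence.

6·p = 1 ≈ 1.00000; existence NOT certified by the union bound.


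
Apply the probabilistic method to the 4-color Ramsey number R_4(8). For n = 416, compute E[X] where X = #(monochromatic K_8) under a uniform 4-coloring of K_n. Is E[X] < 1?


E[X] = C(416, 8) · 4^{1 − 28} = 20788229335792620 · 4^{−27} = 20788229335792620/18014398509481984.
As a reduced fraction: E[X] = 5197057333948155/4503599627370496 ≈ 1.153979.
Is E[X] < 1? NO.
Since E[X] ≥ 1, the first-moment bound is inconclusive at n = 416; it does NOT by itself certify R_4(8) > 416.

E[X] = 5197057333948155/4503599627370496 ≈ 1.153979; E[X] ≥ 1; first-moment method inconclusive here.


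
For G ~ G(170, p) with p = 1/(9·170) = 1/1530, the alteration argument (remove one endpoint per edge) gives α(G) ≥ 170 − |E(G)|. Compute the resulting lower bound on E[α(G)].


E[|E(G)|] = C(170, 2)·p = 14365 · (1/1530) = 169/18.
E[α(G)] ≥ n − E[|E(G)|] = 170 − 169/18 = 2891/18.
Numerically: ≈ 160.611.
(This is only a lower bound; the true E[α(G)] may be larger.)

E[α(G)] ≥ 2891/18 ≈ 160.611.


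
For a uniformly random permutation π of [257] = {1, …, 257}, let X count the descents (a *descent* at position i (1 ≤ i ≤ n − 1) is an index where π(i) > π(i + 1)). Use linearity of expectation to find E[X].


Write X = Σ X_I over i = 1, …, 256, with X_I the indicator of one descent.
There are 256 indicators.
For each fixed i, the pair (π(i), π(i+1)) is a uniformly random ordered pair of distinct values from {1, …, 257}; by symmetry P[π(i) > π(i+1)] = 1/2.
By linearity: E[X] = 256 · (1/2) = (257 − 1) · (1/2) = 128 ≈ 128.00000.

E[X] = 128 = 128.00000.


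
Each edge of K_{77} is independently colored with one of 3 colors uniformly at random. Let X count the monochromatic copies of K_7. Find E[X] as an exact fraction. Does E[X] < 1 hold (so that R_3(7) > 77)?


E[X] = C(77, 7) · 3^{1 − 21} = 2404808340 · 3^{−20} = 2404808340/3486784401.
As a reduced fraction: E[X] = 801602780/1162261467 ≈ 0.689692.
Is E[X] < 1? YES.
Since E[X] < 1, there exists a 3-coloring of K_{77} with no monochromatic K_7; hence R_3(7) > 77.

E[X] = 801602780/1162261467 ≈ 0.689692; E[X] < 1, so R_3(7) > 77.


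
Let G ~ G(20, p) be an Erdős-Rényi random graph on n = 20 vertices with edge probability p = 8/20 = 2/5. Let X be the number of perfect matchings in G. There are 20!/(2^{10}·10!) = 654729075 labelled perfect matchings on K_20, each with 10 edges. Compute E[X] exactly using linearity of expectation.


K_20 has 20!/(2^{10}·10!) = 654729075 labelled perfect matchings.
For each such perfect matching H, let X_H = 1 if all 10 edges of H are present in G. Then P[X_H = 1] = p^{10} = (2/5)^{10} = 1024/9765625.
Summing the indicators: E[X] = Σ_H E[X_H] = 654729075 · p^{10} = 654729075 · 1024/9765625 = 26817702912/390625.
Numerically: E[X] ≈ 6.87e+04.

E[X] = 654729075 · (2/5)^{10} = 26817702912/390625 ≈ 6.87e+04.


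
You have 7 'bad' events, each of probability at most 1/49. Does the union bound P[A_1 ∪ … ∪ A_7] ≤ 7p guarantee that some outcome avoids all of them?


Union bound: P[∪_{i=1}^{7} A_i] ≤ Σ_i P[A_i] ≤ 7·p = 7·(1/49) = 1/7.
Numerically: 1/7 ≈ 0.1429.
Is 1/7 < 1? YES.
Since P[∪ A_i] ≤ 1/7 < 1, the complement has P[∩ A_i^c] ≥ 1 − 1/7 = 6/7 > 0, so some outcome avoids every A_i.

7·p = 1/7 ≈ 0.1429; existence CERTIFIED by the union bound.


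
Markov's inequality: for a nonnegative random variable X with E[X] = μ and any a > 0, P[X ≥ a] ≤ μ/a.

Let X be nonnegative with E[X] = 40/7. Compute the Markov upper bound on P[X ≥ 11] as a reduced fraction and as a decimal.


μ = E[X] = 40/7, a = 11.
Markov: P[X ≥ 11] ≤ μ/a = (40/7)/11 = 40/77.
Numerically: ≈ 0.5195.
(Since a = 11 > μ = 5.7143, the bound 40/77 is < 1 and informative.)

P[X ≥ 11] ≤ 40/77 ≈ 0.5195.


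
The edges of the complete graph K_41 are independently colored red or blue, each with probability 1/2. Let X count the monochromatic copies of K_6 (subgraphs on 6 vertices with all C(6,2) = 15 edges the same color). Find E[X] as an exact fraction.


Let X = Σ_S X_S over the C(41, 6) = 4496388 subsets S of size 6, where X_S = 1 if the K_6 on S is monochromatic.
For a fixed S, the K_6 on S has C(6, 2) = 15 edges. P[all 15 edges red] = (1/2)^15, and likewise for blue, so P[monochromatic] = 2·(1/2)^15 = 2^{1 − 15} = 1/16384.
Summing: E[X] = C(41, 6) · 2^{1 − 15} = 4496388 · 1/16384 = 1124097/4096.
Numerically: E[X] ≈ 274.438.

E[X] = C(41,6)·2^(1−C(6,2)) = 1124097/4096 ≈ 274.438.


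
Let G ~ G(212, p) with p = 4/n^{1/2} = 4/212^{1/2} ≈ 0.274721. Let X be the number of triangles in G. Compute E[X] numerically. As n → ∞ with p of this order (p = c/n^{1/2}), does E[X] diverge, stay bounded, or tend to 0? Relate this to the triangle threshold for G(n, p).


Number of potential triangles: C(212, 3) = 1565620.
Each occurs with probability p³ ≈ (0.274721)³ ≈ 2.07336700e-02.
By linearity: E[X] = C(212, 3)·p³ ≈ 1565620 · 2.07336700e-02 ≈ 32461.048472.
Since α = 1/2 < 1, p = c/n^{1/2} ≫ 1/n is above the triangle threshold p ~ 1/n. Asymptotically E[X] ~ (c³/6)·n^{3(1−α)} = (4³/6)·n^{1.5} → ∞; triangles are abundant w.h.p.

E[X] ≈ 32461.048472; in regime p = Θ(1/n^{1/2}) E[X] diverges (above the triangle threshold p ~ 1/n).


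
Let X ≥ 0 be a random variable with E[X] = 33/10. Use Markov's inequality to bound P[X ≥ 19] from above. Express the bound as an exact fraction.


μ = E[X] = 33/10, a = 19.
Markov: P[X ≥ 19] ≤ μ/a = (33/10)/19 = 33/190.
Numerically: ≈ 0.174.
(Since a = 19 > μ = 3.300, the bound 33/190 is < 1 and informative.)

P[X ≥ 19] ≤ 33/190 ≈ 0.174.


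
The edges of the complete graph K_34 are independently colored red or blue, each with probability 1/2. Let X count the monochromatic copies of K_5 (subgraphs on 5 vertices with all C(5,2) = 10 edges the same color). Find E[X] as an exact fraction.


Let X = Σ_S X_S over the C(34, 5) = 278256 subsets S of size 5, where X_S = 1 if the K_5 on S is monochromatic.
For a fixed S, the K_5 on S has C(5, 2) = 10 edges. P[all 10 edges red] = (1/2)^10, and likewise for blue, so P[monochromatic] = 2·(1/2)^10 = 2^{1 − 10} = 1/512.
By linearity: E[X] = C(34, 5) · 2^{1 − 10} = 278256 · 1/512 = 17391/32.
Numerically: E[X] ≈ 543.4688.

E[X] = C(34,5)·2^(1−C(5,2)) = 17391/32 ≈ 543.4688.


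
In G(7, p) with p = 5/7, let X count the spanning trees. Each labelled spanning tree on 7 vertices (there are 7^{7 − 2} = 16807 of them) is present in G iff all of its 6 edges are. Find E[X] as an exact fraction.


K_7 has 7^{7 − 2} = 16807 labelled spanning trees.
For each such spanning tree H, let X_H = 1 if all 6 edges of H are present in G. Then P[X_H = 1] = p^{6} = (5/7)^{6} = 15625/117649.
By linearity: E[X] = Σ_H E[X_H] = 16807 · p^{6} = 16807 · 15625/117649 = 15625/7.
Numerically: E[X] ≈ 2232.14.

E[X] = 16807 · (5/7)^{6} = 15625/7 ≈ 2232.14.


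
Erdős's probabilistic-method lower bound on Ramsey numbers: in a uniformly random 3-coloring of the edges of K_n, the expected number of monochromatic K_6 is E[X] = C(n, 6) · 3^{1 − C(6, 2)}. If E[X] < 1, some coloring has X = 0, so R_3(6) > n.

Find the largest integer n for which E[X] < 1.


We need C(n, 6) · 3^{1 − 15} < 1, i.e. C(n, 6) < 3^{15 − 1} = 4782969.
Check values of n near the boundary:
  n = 38: C(38, 6) = 2760681; 2760681 < 4782969? YES
  n = 39: C(39, 6) = 3262623; 3262623 < 4782969? YES
  n = 40: C(40, 6) = 3838380; 3838380 < 4782969? YES
  n = 41: C(41, 6) = 4496388; 4496388 < 4782969? YES
  n = 42: C(42, 6) = 5245786; 5245786 < 4782969? NO
  n = 43: C(43, 6) = 6096454; 6096454 < 4782969? NO
The largest n with C(n, 6) < 4782969 is n = 41 (where E[X] = 1498796/1594323 ≈ 0.94008). Hence R_3(6) > 41, i.e. R_3(6) ≥ 42.

Largest n = 41; hence R_3(6) > 41.


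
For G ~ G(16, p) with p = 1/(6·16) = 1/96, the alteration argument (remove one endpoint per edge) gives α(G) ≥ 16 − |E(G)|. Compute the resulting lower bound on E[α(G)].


E[|E(G)|] = C(16, 2)·p = 120 · (1/96) = 5/4.
E[α(G)] ≥ n − E[|E(G)|] = 16 − 5/4 = 59/4.
Numerically: ≈ 14.7500.
(This is only a lower bound; the true E[α(G)] may be larger.)

E[α(G)] ≥ 59/4 ≈ 14.7500.


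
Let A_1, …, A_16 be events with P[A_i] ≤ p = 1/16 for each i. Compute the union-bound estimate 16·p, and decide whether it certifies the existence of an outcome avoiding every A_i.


Union bound: P[∪_{i=1}^{16} A_i] ≤ Σ_i P[A_i] ≤ 16·p = 16·(1/16) = 1.
Numerically: 1 ≈ 1.00000.
Is 1 < 1? NO.
Since the bound 1 is ≥ 1, the union bound is uninformative here; it does NOT by itself certify existence.

16·p = 1 ≈ 1.00000; existence NOT certified by the union bound.


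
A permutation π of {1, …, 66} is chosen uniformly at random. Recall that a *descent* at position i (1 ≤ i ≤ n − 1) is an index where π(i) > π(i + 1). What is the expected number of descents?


Write X = Σ X_I over i = 1, …, 65, with X_I the indicator of one descent.
There are 65 indicators.
For each fixed i, the pair (π(i), π(i+1)) is a uniformly random ordered pair of distinct values from {1, …, 66}; by symmetry P[π(i) > π(i+1)] = 1/2.
By linearity: E[X] = 65 · (1/2) = (66 − 1) · (1/2) = 65/2 ≈ 32.500000.

E[X] = 65/2 = 32.500000.


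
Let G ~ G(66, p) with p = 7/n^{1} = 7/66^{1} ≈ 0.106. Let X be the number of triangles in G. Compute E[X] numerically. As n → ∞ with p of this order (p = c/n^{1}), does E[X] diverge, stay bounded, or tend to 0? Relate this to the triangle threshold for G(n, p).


Number of potential triangles: C(66, 3) = 45760.
Each occurs with probability p³ ≈ (0.106)³ ≈ 1.19306e-03.
By linearity: E[X] = C(66, 3)·p³ ≈ 45760 · 1.19306e-03 ≈ 54.594.
Here α = 1, so p = 7/n is exactly at the triangle threshold p ~ 1/n. Asymptotically E[X] → c³/6 = 7³/6 = 343/6 ≈ 57.167, a bounded constant. In this regime the triangle count is asymptotically Poisson(c³/6).

E[X] ≈ 54.594; in regime p = Θ(1/n^{1}) E[X] stays bounded (at the triangle threshold p ~ 1/n).


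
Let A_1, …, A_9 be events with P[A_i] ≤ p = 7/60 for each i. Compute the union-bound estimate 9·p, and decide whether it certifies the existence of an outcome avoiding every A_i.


Union bound: P[∪_{i=1}^{9} A_i] ≤ Σ_i P[A_i] ≤ 9·p = 9·(7/60) = 21/20.
Numerically: 21/20 ≈ 1.05000.
Is 21/20 < 1? NO.
Since the bound 21/20 is ≥ 1, the union bound is uninformative here; it does NOT by itself certify existence.

9·p = 21/20 ≈ 1.05000; existence NOT certified by the union bound.


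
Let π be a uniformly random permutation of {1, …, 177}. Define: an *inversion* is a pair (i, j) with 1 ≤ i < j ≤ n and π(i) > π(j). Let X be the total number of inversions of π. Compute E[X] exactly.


Write X = Σ X_I over the C(177, 2) = 15576 pairs i < j, with X_I the indicator of one inversion.
There are 15576 indicators.
For each fixed pair i < j, the values π(i) and π(j) are two distinct elements of {1, …, 177} in uniformly random order; by symmetry P[π(i) > π(j)] = 1/2.
By linearity: E[X] = 15576 · (1/2) = C(177, 2) · (1/2) = 15576/2 = 7788 ≈ 7788.00000.

E[X] = 7788 = 7788.00000.


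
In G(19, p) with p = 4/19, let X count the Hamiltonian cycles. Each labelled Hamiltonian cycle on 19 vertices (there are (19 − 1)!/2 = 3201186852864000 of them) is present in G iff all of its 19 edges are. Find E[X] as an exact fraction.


K_19 has (19 − 1)!/2 = 3201186852864000 labelled Hamiltonian cycles.
For each such Hamiltonian cycle H, let X_H = 1 if all 19 edges of H are present in G. Then P[X_H = 1] = p^{19} = (4/19)^{19} = 274877906944/1978419655660313589123979.
Summing the indicators: E[X] = Σ_H E[X_H] = 3201186852864000 · p^{19} = 3201186852864000 · 274877906944/1978419655660313589123979 = 879935541851906811887616000/1978419655660313589123979.
Numerically: E[X] ≈ 444.8.

E[X] = 3201186852864000 · (4/19)^{19} = 879935541851906811887616000/1978419655660313589123979 ≈ 444.8.


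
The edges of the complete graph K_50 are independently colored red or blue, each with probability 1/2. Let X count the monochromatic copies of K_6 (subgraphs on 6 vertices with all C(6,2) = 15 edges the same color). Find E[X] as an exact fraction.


Let X = Σ_S X_S over the C(50, 6) = 15890700 subsets S of size 6, where X_S = 1 if the K_6 on S is monochromatic.
For a fixed S, the K_6 on S has C(6, 2) = 15 edges. P[all 15 edges red] = (1/2)^15, and likewise for blue, so P[monochromatic] = 2·(1/2)^15 = 2^{1 − 15} = 1/16384.
By linearity: E[X] = C(50, 6) · 2^{1 − 15} = 15890700 · 1/16384 = 3972675/4096.
Numerically: E[X] ≈ 969.891.

E[X] = C(50,6)·2^(1−C(6,2)) = 3972675/4096 ≈ 969.891.


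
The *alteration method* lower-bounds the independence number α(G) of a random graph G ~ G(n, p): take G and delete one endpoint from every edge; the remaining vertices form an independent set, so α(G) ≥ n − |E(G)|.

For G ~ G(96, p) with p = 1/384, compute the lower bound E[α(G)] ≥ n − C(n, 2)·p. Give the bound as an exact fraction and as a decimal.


E[|E(G)|] = C(96, 2)·p = 4560 · (1/384) = 95/8.
E[α(G)] ≥ n − E[|E(G)|] = 96 − 95/8 = 673/8.
Numerically: ≈ 84.1250.
(This is only a lower bound; the true E[α(G)] may be larger.)

E[α(G)] ≥ 673/8 ≈ 84.1250.


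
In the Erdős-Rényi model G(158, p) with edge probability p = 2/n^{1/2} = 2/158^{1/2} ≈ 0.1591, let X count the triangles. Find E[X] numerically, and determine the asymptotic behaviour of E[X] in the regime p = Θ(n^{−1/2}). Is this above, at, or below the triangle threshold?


Number of potential triangles: C(158, 3) = 644956.
Each occurs with probability p³ ≈ (0.1591)³ ≈ 4.028138e-03.
By linearity: E[X] = C(158, 3)·p³ ≈ 644956 · 4.028138e-03 ≈ 2597.9719.
Since α = 1/2 < 1, p = c/n^{1/2} ≫ 1/n is above the triangle threshold p ~ 1/n. Asymptotically E[X] ~ (c³/6)·n^{3(1−α)} = (2³/6)·n^{1.5} → ∞; triangles are abundant w.h.p.

E[X] ≈ 2597.9719; in regime p = Θ(1/n^{1/2}) E[X] diverges (above the triangle threshold p ~ 1/n).


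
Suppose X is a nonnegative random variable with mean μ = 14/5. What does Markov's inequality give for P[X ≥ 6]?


μ = E[X] = 14/5, a = 6.
Markov: P[X ≥ 6] ≤ μ/a = (14/5)/6 = 7/15.
Numerically: ≈ 0.467.
(Since a = 6 > μ = 2.800, the bound 7/15 is < 1 and informative.)

P[X ≥ 6] ≤ 7/15 ≈ 0.467.


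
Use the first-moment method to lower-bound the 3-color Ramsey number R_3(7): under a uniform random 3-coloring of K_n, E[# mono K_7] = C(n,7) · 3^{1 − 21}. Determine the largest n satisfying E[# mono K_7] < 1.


We need C(n, 7) · 3^{1 − 21} < 1, i.e. C(n, 7) < 3^{21 − 1} = 3486784401.
Check values of n near the boundary:
  n = 77: C(77, 7) = 2404808340; 2404808340 < 3486784401? YES
  n = 78: C(78, 7) = 2641902120; 2641902120 < 3486784401? YES
  n = 79: C(79, 7) = 2898753715; 2898753715 < 3486784401? YES
  n = 80: C(80, 7) = 3176716400; 3176716400 < 3486784401? YES
  n = 81: C(81, 7) = 3477216600; 3477216600 < 3486784401? YES
  n = 82: C(82, 7) = 3801756816; 3801756816 < 3486784401? NO
  n = 83: C(83, 7) = 4151918628; 4151918628 < 3486784401? NO
The largest n with C(n, 7) < 3486784401 is n = 81 (where E[X] = 42928600/43046721 ≈ 0.997). Hence R_3(7) > 81, i.e. R_3(7) ≥ 82.

Largest n = 81; hence R_3(7) > 81.


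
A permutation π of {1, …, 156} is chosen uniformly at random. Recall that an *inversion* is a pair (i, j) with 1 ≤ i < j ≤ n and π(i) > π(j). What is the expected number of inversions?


Write X = Σ X_I over the C(156, 2) = 12090 pairs i < j, with X_I the indicator of one inversion.
There are 12090 indicators.
For each fixed pair i < j, the values π(i) and π(j) are two distinct elements of {1, …, 156} in uniformly random order; by symmetry P[π(i) > π(j)] = 1/2.
By linearity: E[X] = 12090 · (1/2) = C(156, 2) · (1/2) = 12090/2 = 6045 ≈ 6045.0000.

E[X] = 6045 = 6045.0000.


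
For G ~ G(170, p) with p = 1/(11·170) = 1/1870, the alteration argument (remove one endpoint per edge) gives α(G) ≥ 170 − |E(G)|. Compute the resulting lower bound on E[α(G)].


E[|E(G)|] = C(170, 2)·p = 14365 · (1/1870) = 169/22.
E[α(G)] ≥ n − E[|E(G)|] = 170 − 169/22 = 3571/22.
Numerically: ≈ 162.318.
(This is only a lower bound; the true E[α(G)] may be larger.)

E[α(G)] ≥ 3571/22 ≈ 162.318.


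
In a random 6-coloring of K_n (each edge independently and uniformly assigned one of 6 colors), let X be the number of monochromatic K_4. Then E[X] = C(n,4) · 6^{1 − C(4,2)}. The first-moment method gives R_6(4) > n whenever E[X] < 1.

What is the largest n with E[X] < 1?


We need C(n, 4) · 6^{1 − 6} < 1, i.e. C(n, 4) < 6^{6 − 1} = 7776.
Check values of n near the boundary:
  n = 20: C(20, 4) = 4845; 4845 < 7776? YES
  n = 21: C(21, 4) = 5985; 5985 < 7776? YES
  n = 22: C(22, 4) = 7315; 7315 < 7776? YES
  n = 23: C(23, 4) = 8855; 8855 < 7776? NO
  n = 24: C(24, 4) = 10626; 10626 < 7776? NO
The largest n with C(n, 4) < 7776 is n = 22 (where E[X] = 7315/7776 ≈ 0.9407). Hence R_6(4) > 22, i.e. R_6(4) ≥ 23.

Largest n = 22; hence R_6(4) > 22.


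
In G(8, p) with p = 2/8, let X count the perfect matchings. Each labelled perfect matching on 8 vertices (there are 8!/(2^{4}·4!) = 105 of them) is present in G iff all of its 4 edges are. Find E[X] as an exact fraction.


K_8 has 8!/(2^{4}·4!) = 105 labelled perfect matchings.
For each such perfect matching H, let X_H = 1 if all 4 edges of H are present in G. Then P[X_H = 1] = p^{4} = (1/4)^{4} = 1/256.
By linearity of expectation: E[X] = Σ_H E[X_H] = 105 · p^{4} = 105 · 1/256 = 105/256.
Numerically: E[X] ≈ 0.4102.

E[X] = 105 · (1/4)^{4} = 105/256 ≈ 0.4102.


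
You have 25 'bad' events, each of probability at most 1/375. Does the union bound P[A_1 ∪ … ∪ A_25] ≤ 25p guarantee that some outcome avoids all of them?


Union bound: P[∪_{i=1}^{25} A_i] ≤ Σ_i P[A_i] ≤ 25·p = 25·(1/375) = 1/15.
Numerically: 1/15 ≈ 0.0666667.
Is 1/15 < 1? YES.
Since P[∪ A_i] ≤ 1/15 < 1, the complement has P[∩ A_i^c] ≥ 1 − 1/15 = 14/15 > 0, so some outcome avoids every A_i.

25·p = 1/15 ≈ 0.0666667; existence CERTIFIED by the union bound.


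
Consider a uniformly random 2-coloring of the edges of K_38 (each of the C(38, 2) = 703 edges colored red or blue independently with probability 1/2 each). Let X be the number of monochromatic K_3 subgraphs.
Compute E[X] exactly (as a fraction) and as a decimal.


Let X = Σ_S X_S over the C(38, 3) = 8436 subsets S of size 3, where X_S = 1 if the K_3 on S is monochromatic.
For a fixed S, the K_3 on S has C(3, 2) = 3 edges. P[all 3 edges red] = (1/2)^3, and likewise for blue, so P[monochromatic] = 2·(1/2)^3 = 2^{1 − 3} = 1/4.
Summing: E[X] = C(38, 3) · 2^{1 − 3} = 8436 · 1/4 = 2109.
Numerically: E[X] ≈ 2109.000000.

E[X] = C(38,3)·2^(1−C(3,2)) = 2109 ≈ 2109.000000.


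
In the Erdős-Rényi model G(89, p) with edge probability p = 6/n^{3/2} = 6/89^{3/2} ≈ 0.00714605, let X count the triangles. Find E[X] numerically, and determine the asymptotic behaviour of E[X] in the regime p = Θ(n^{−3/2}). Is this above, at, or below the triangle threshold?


Number of potential triangles: C(89, 3) = 113564.
Each occurs with probability p³ ≈ (0.00714605)³ ≈ 3.64920887e-07.
By linearity: E[X] = C(89, 3)·p³ ≈ 113564 · 3.64920887e-07 ≈ 0.041442.
Since α = 3/2 > 1, p = c/n^{3/2} = o(1/n) is below the triangle threshold p ~ 1/n. Asymptotically E[X] ~ (c³/6)·n^{3(1−α)} = (6³/6)·n^{-1.5} → 0, so by Markov's inequality G has no triangles w.h.p.

E[X] ≈ 0.041442; in regime p = Θ(1/n^{3/2}) E[X] tends to 0 (below the triangle threshold p ~ 1/n).


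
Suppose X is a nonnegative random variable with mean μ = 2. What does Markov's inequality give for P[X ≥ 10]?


μ = E[X] = 2, a = 10.
Markov: P[X ≥ 10] ≤ μ/a = (2)/10 = 1/5.
Numerically: ≈ 0.200000.
(Since a = 10 > μ = 2.000000, the bound 1/5 is < 1 and informative.)

P[X ≥ 10] ≤ 1/5 ≈ 0.200000.


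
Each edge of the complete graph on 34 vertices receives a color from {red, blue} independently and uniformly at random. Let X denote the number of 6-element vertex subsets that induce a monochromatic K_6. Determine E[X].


Let X = Σ_S X_S over the C(34, 6) = 1344904 subsets S of size 6, where X_S = 1 if the K_6 on S is monochromatic.
For a fixed S, the K_6 on S has C(6, 2) = 15 edges. P[all 15 edges red] = (1/2)^15, and likewise for blue, so P[monochromatic] = 2·(1/2)^15 = 2^{1 − 15} = 1/16384.
By linearity: E[X] = C(34, 6) · 2^{1 − 15} = 1344904 · 1/16384 = 168113/2048.
Numerically: E[X] ≈ 82.086.

E[X] = C(34,6)·2^(1−C(6,2)) = 168113/2048 ≈ 82.086.
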